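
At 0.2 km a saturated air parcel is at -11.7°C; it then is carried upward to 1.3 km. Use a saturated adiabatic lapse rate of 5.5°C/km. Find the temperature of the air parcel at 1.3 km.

-17.75°C

200 → 1300 m (saturated adiabatic, 5.5°C/km): ΔT = -5.5 × 1.1 = -6.05°C → T = -17.75°C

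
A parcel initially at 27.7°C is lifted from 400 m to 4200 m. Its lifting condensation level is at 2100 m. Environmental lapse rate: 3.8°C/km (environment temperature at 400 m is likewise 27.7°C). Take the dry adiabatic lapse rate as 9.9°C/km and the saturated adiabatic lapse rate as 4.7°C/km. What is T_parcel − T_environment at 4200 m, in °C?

-12.26°C (parcel cooler than environment)

Parcel:
  Dry to 2100 m: -9.9 × 1.7 km = -16.83°C, so T = 10.87°C.
  Saturated to 4200 m: -4.7 × 2.1 km = -9.87°C, so T = 1°C.
Environment:
  Environment to 4200 m: -3.8 × 3.8 km = -14.44°C, so T = 13.26°C.
T_parcel − T_env = 1 − 13.26 = -12.26°C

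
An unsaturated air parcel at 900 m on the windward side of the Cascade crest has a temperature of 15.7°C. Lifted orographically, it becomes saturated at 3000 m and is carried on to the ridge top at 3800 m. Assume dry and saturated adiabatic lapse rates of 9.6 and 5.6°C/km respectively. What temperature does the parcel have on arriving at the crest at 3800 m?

900 → 3000 m (dry, 9.6°C/km): ΔT = -9.6 × 2.1 = -20.16°C → T = -4.46°C
3000 → 3800 m (saturated, 5.6°C/km): ΔT = -5.6 × 0.8 = -4.48°C → T = -8.94°C

-8.94°C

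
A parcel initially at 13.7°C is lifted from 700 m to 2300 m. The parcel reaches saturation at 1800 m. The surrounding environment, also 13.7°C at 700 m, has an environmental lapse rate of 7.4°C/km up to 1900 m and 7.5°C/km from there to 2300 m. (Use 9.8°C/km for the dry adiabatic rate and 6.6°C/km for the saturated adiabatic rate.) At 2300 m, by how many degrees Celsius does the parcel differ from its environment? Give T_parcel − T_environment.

-2.2°C (parcel cooler than environment)

Parcel:
  Dry to 1800 m: -9.8 × 1.1 km = -10.78°C, so T = 2.92°C.
  Saturated to 2300 m: -6.6 × 0.5 km = -3.3°C, so T = -0.38°C.
Environment:
  Environment, lower layer to 1900 m: -7.4 × 1.2 km = -8.88°C, so T = 4.82°C.
  Environment, upper layer to 2300 m: -7.5 × 0.4 km = -3°C, so T = 1.82°C.
T_parcel − T_env = -0.38 − 1.82 = -2.2°C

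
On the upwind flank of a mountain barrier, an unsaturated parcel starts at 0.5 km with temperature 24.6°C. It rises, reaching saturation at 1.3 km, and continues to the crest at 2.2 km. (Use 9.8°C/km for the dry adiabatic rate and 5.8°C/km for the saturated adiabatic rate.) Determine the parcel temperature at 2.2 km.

Dry to 1300 m: -9.8 × 0.8 km = -7.84°C, so T = 16.76°C.
Saturated to 2200 m: -5.8 × 0.9 km = -5.22°C, so T = 11.54°C.

11.54°C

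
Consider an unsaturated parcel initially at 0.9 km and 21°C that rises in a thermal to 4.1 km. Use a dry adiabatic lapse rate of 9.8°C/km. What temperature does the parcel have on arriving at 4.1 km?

-10.36°C

900–4100 m, dry adiabatic: Δz = 3.2 km ⇒ ΔT = -31.36°C; T = -10.36°C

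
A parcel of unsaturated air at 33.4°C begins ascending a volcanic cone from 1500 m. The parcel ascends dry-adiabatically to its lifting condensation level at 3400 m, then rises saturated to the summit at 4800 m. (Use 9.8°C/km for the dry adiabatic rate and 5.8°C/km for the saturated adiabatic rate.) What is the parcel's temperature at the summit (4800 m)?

6.66°C

1500 → 3400 m (dry, 9.8°C/km): ΔT = -9.8 × 1.9 = -18.62°C → T = 14.78°C
3400 → 4800 m (saturated, 5.8°C/km): ΔT = -5.8 × 1.4 = -8.12°C → T = 6.66°C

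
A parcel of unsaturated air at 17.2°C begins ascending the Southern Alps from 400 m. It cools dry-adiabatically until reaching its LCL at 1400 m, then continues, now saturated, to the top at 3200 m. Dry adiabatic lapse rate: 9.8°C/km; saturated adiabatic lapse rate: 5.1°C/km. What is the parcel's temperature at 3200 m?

-1.78°C

400 → 1400 m (dry, 9.8°C/km): ΔT = -9.8 × 1 = -9.8°C → T = 7.4°C
1400 → 3200 m (saturated, 5.1°C/km): ΔT = -5.1 × 1.8 = -9.18°C → T = -1.78°C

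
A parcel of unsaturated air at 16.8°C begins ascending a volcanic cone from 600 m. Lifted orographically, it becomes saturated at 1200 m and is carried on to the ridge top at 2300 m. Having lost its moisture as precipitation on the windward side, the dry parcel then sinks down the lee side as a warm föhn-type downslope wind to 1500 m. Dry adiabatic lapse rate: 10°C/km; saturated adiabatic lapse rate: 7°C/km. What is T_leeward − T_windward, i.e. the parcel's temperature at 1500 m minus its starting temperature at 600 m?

-5.7°C

600–1200 m, dry: Δz = 0.6 km ⇒ ΔT = -6°C; T = 10.8°C
1200–2300 m, saturated: Δz = 1.1 km ⇒ ΔT = -7.7°C; T = 3.1°C
2300–1500 m, dry descent: Δz = 0.8 km ⇒ ΔT = +8°C; T = 11.1°C
Net change vs windward start: 11.1 − 16.8 = -5.7°C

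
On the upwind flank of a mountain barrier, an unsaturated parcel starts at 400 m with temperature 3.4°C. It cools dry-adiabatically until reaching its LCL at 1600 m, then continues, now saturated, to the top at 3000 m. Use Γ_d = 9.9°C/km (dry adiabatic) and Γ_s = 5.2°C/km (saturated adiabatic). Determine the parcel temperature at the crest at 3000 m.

Dry to 1600 m: -9.9 × 1.2 km = -11.88°C, so T = -8.48°C.
Saturated to 3000 m: -5.2 × 1.4 km = -7.28°C, so T = -15.76°C.

-15.76°C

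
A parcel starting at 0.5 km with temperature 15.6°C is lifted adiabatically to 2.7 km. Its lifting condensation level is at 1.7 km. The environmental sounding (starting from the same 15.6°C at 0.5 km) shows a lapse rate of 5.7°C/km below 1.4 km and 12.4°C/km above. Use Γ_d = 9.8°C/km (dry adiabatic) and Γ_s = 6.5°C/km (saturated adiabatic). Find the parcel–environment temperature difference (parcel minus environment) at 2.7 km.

+2.99°C (parcel warmer than environment)

Parcel:
  500 → 1700 m (dry, 9.8°C/km): ΔT = -9.8 × 1.2 = -11.76°C → T = 3.84°C
  1700 → 2700 m (saturated, 6.5°C/km): ΔT = -6.5 × 1 = -6.5°C → T = -2.66°C
Environment:
  500 → 1400 m (environment, lower layer, 5.7°C/km): ΔT = -5.7 × 0.9 = -5.13°C → T = 10.47°C
  1400 → 2700 m (environment, upper layer, 12.4°C/km): ΔT = -12.4 × 1.3 = -16.12°C → T = -5.65°C
T_parcel − T_env = -2.66 − (-5.65) = +2.99°C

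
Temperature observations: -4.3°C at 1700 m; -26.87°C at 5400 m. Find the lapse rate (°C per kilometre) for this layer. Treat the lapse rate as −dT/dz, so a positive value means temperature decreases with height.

Γ = −ΔT/Δz = (-4.3 − (-26.87)) / (5400 − 1700) m
  = 22.57°C / 3.7 km = 6.1°C/km

6.1°C/km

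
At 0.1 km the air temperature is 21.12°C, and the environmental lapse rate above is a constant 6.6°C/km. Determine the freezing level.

Height above start = (21.12 − 0) / 6.6 = 3.2 km
Altitude = 100 m + 3200 m = 3300 m

3.3 km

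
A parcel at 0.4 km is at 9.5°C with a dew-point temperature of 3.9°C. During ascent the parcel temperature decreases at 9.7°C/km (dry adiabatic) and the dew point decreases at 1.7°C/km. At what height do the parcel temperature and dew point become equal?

T and T_d converge at 9.7 − 1.7 = 8°C per km
Height above start = (9.5 − 3.9) / 8 = 0.7 km
LCL altitude = 400 m + 700 m = 1100 m

1.1 km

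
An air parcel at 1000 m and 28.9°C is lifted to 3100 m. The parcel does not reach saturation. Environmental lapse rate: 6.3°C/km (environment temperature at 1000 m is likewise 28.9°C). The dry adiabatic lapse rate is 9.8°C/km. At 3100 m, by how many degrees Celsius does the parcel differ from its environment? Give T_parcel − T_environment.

-7.35°C (parcel cooler than environment)

Parcel:
  Dry to 3100 m: -9.8 × 2.1 km = -20.58°C, so T = 8.32°C.
Environment:
  Environment to 3100 m: -6.3 × 2.1 km = -13.23°C, so T = 15.67°C.
T_parcel − T_env = 8.32 − 15.67 = -7.35°C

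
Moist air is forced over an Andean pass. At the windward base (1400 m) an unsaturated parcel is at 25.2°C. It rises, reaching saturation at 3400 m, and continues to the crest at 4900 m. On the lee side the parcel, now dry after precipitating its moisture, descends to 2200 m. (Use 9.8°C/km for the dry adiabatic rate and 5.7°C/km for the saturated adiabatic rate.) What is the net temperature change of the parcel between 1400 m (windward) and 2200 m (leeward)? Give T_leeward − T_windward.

-1.69°C

Dry to 3400 m: -9.8 × 2 km = -19.6°C, so T = 5.6°C.
Saturated to 4900 m: -5.7 × 1.5 km = -8.55°C, so T = -2.95°C.
Dry descent to 2200 m: +9.8 × 2.7 km = +26.46°C, so T = 23.51°C.
Net change vs windward start: 23.51 − 25.2 = -1.69°C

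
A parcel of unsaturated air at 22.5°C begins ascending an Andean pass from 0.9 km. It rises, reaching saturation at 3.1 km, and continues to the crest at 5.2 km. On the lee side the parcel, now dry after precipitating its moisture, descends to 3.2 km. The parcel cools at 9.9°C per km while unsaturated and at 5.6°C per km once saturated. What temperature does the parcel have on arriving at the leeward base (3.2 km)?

8.76°C

From 900 m to 3100 m (dry): cools by 9.9 × 2.2 = 21.78°C, giving 0.72°C.
From 3100 m to 5200 m (saturated): cools by 5.6 × 2.1 = 11.76°C, giving -11.04°C.
From 5200 m to 3200 m (dry descent): warms by 9.9 × 2 = 19.8°C, giving 8.76°C.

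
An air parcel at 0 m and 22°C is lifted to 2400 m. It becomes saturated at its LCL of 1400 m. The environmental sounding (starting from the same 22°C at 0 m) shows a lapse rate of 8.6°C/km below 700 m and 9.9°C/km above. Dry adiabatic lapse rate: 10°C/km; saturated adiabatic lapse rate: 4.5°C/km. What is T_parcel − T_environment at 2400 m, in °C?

+4.35°C (parcel warmer than environment)

Parcel:
  0–1400 m, dry: Δz = 1.4 km ⇒ ΔT = -14°C; T = 8°C
  1400–2400 m, saturated: Δz = 1 km ⇒ ΔT = -4.5°C; T = 3.5°C
Environment:
  0–700 m, environment, lower layer: Δz = 0.7 km ⇒ ΔT = -6.02°C; T = 15.98°C
  700–2400 m, environment, upper layer: Δz = 1.7 km ⇒ ΔT = -16.83°C; T = -0.85°C
T_parcel − T_env = 3.5 − (-0.85) = +4.35°C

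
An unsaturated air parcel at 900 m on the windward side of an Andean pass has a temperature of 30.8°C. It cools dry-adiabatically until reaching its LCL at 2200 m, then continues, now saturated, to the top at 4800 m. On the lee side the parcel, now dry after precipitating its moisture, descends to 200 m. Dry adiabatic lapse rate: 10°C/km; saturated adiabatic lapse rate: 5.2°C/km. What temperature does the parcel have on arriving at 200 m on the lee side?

900–2200 m, dry: Δz = 1.3 km ⇒ ΔT = -13°C; T = 17.8°C
2200–4800 m, saturated: Δz = 2.6 km ⇒ ΔT = -13.52°C; T = 4.28°C
4800–200 m, dry descent: Δz = 4.6 km ⇒ ΔT = +46°C; T = 50.28°C

50.28°C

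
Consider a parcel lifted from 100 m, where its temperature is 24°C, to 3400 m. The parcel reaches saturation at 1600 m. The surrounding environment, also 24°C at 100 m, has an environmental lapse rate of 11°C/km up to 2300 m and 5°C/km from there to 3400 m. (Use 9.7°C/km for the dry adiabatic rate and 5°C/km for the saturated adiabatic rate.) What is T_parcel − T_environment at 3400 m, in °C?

Parcel:
  From 100 m to 1600 m (dry): cools by 9.7 × 1.5 = 14.55°C, giving 9.45°C.
  From 1600 m to 3400 m (saturated): cools by 5 × 1.8 = 9°C, giving 0.45°C.
Environment:
  From 100 m to 2300 m (environment, lower layer): cools by 11 × 2.2 = 24.2°C, giving -0.2°C.
  From 2300 m to 3400 m (environment, upper layer): cools by 5 × 1.1 = 5.5°C, giving -5.7°C.
T_parcel − T_env = 0.45 − (-5.7) = +6.15°C

+6.15°C (parcel warmer than environment)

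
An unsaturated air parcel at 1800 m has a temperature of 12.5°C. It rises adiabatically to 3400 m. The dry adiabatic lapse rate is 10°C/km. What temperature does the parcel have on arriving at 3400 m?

1800–3400 m, dry adiabatic: Δz = 1.6 km ⇒ ΔT = -16°C; T = -3.5°C

-3.5°C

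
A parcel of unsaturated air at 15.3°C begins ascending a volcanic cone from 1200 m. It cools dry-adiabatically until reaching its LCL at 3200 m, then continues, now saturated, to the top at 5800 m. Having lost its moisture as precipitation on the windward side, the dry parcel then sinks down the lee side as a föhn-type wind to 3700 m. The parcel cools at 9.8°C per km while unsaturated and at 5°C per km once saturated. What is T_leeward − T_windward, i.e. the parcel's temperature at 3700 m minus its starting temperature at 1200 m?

Dry to 3200 m: -9.8 × 2 km = -19.6°C, so T = -4.3°C.
Saturated to 5800 m: -5 × 2.6 km = -13°C, so T = -17.3°C.
Dry descent to 3700 m: +9.8 × 2.1 km = +20.58°C, so T = 3.28°C.
Net change vs windward start: 3.28 − 15.3 = -12.02°C

-12.02°C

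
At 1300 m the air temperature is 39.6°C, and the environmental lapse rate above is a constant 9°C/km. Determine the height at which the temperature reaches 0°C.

5700 m

Height above start = (39.6 − 0) / 9 = 4.4 km
Altitude = 1300 m + 4400 m = 5700 m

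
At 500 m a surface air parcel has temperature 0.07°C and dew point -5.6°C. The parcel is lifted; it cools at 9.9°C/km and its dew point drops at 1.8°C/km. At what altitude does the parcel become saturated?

1200 m

T and T_d converge at 9.9 − 1.8 = 8.1°C per km
Height above start = (0.07 − (-5.6)) / 8.1 = 0.7 km
LCL altitude = 500 m + 700 m = 1200 m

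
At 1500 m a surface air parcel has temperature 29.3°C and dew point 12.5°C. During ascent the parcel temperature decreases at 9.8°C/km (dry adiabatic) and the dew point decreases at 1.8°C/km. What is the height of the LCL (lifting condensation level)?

T and T_d converge at 9.8 − 1.8 = 8°C per km
Height above start = (29.3 − 12.5) / 8 = 2.1 km
LCL altitude = 1500 m + 2100 m = 3600 m

3600 m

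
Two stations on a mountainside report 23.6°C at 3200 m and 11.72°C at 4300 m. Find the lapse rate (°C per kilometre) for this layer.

10.8°C/km

Γ = −ΔT/Δz = (23.6 − 11.72) / (4300 − 3200) m
  = 11.88°C / 1.1 km = 10.8°C/km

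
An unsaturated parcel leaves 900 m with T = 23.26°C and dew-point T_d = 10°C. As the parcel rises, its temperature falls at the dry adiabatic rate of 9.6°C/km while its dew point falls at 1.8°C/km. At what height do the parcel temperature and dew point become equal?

2600 m

T and T_d converge at 9.6 − 1.8 = 7.8°C per km
Height above start = (23.26 − 10) / 7.8 = 1.7 km
LCL altitude = 900 m + 1700 m = 2600 m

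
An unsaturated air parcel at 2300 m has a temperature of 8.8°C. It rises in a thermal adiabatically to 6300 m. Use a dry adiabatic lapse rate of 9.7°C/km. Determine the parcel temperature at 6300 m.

-30°C

2300 → 6300 m (dry adiabatic, 9.7°C/km): ΔT = -9.7 × 4 = -38.8°C → T = -30°C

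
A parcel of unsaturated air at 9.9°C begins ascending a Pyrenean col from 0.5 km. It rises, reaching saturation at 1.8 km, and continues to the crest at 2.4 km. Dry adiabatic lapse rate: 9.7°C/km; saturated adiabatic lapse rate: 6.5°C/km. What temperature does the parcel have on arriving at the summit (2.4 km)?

500 → 1800 m (dry, 9.7°C/km): ΔT = -9.7 × 1.3 = -12.61°C → T = -2.71°C
1800 → 2400 m (saturated, 6.5°C/km): ΔT = -6.5 × 0.6 = -3.9°C → T = -6.61°C

-6.61°C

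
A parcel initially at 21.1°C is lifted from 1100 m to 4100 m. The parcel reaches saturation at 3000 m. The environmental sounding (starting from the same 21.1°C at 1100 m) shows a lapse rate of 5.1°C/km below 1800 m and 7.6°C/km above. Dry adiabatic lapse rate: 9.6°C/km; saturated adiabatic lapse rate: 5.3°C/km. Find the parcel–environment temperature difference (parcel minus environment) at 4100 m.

-3.02°C (parcel cooler than environment)

Parcel:
  1100 → 3000 m (dry, 9.6°C/km): ΔT = -9.6 × 1.9 = -18.24°C → T = 2.86°C
  3000 → 4100 m (saturated, 5.3°C/km): ΔT = -5.3 × 1.1 = -5.83°C → T = -2.97°C
Environment:
  1100 → 1800 m (environment, lower layer, 5.1°C/km): ΔT = -5.1 × 0.7 = -3.57°C → T = 17.53°C
  1800 → 4100 m (environment, upper layer, 7.6°C/km): ΔT = -7.6 × 2.3 = -17.48°C → T = 0.05°C
T_parcel − T_env = -2.97 − 0.05 = -3.02°C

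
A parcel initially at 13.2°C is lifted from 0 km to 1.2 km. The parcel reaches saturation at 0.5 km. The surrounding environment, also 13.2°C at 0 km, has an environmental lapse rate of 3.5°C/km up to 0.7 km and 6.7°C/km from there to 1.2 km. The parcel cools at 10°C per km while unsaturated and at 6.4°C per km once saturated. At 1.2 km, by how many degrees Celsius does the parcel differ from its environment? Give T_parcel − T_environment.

-3.68°C (parcel cooler than environment)

Parcel:
  From 0 m to 500 m (dry): cools by 10 × 0.5 = 5°C, giving 8.2°C.
  From 500 m to 1200 m (saturated): cools by 6.4 × 0.7 = 4.48°C, giving 3.72°C.
Environment:
  From 0 m to 700 m (environment, lower layer): cools by 3.5 × 0.7 = 2.45°C, giving 10.75°C.
  From 700 m to 1200 m (environment, upper layer): cools by 6.7 × 0.5 = 3.35°C, giving 7.4°C.
T_parcel − T_env = 3.72 − 7.4 = -3.68°C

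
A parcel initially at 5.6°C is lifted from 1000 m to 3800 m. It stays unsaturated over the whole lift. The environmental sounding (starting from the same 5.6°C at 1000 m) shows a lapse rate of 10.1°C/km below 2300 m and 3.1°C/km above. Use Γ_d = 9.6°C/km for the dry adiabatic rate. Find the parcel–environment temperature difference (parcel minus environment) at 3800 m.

Parcel:
  Dry to 3800 m: -9.6 × 2.8 km = -26.88°C, so T = -21.28°C.
Environment:
  Environment, lower layer to 2300 m: -10.1 × 1.3 km = -13.13°C, so T = -7.53°C.
  Environment, upper layer to 3800 m: -3.1 × 1.5 km = -4.65°C, so T = -12.18°C.
T_parcel − T_env = -21.28 − (-12.18) = -9.1°C

-9.1°C (parcel cooler than environment)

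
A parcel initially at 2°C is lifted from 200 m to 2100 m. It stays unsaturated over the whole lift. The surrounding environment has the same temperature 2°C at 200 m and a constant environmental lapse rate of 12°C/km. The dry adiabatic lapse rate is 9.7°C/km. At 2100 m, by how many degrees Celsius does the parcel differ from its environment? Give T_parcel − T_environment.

+4.37°C (parcel warmer than environment)

Parcel:
  200 → 2100 m (dry, 9.7°C/km): ΔT = -9.7 × 1.9 = -18.43°C → T = -16.43°C
Environment:
  200 → 2100 m (environment, 12°C/km): ΔT = -12 × 1.9 = -22.8°C → T = -20.8°C
T_parcel − T_env = -16.43 − (-20.8) = +4.37°C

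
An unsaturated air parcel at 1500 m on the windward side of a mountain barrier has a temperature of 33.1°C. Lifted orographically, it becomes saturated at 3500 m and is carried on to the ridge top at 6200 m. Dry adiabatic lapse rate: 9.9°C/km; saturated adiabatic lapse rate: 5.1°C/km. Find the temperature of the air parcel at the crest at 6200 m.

From 1500 m to 3500 m (dry): cools by 9.9 × 2 = 19.8°C, giving 13.3°C.
From 3500 m to 6200 m (saturated): cools by 5.1 × 2.7 = 13.77°C, giving -0.47°C.

-0.47°C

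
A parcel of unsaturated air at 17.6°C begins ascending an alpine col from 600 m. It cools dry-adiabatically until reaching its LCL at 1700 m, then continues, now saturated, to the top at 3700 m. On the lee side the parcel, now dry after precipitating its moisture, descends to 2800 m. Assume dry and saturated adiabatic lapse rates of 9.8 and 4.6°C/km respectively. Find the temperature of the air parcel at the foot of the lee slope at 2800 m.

600–1700 m, dry: Δz = 1.1 km ⇒ ΔT = -10.78°C; T = 6.82°C
1700–3700 m, saturated: Δz = 2 km ⇒ ΔT = -9.2°C; T = -2.38°C
3700–2800 m, dry descent: Δz = 0.9 km ⇒ ΔT = +8.82°C; T = 6.44°C

6.44°C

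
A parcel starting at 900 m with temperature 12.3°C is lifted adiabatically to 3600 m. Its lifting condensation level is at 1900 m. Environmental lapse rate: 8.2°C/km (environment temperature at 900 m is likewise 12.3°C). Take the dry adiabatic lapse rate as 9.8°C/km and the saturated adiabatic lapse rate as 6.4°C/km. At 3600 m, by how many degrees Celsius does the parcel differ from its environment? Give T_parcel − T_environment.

+1.46°C (parcel warmer than environment)

Parcel:
  900–1900 m, dry: Δz = 1 km ⇒ ΔT = -9.8°C; T = 2.5°C
  1900–3600 m, saturated: Δz = 1.7 km ⇒ ΔT = -10.88°C; T = -8.38°C
Environment:
  900–3600 m, environment: Δz = 2.7 km ⇒ ΔT = -22.14°C; T = -9.84°C
T_parcel − T_env = -8.38 − (-9.84) = +1.46°C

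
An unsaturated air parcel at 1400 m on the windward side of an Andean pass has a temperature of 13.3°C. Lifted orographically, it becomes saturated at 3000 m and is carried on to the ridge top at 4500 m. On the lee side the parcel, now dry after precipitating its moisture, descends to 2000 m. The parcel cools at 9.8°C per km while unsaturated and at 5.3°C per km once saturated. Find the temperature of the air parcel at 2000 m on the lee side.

14.17°C

1400 → 3000 m (dry, 9.8°C/km): ΔT = -9.8 × 1.6 = -15.68°C → T = -2.38°C
3000 → 4500 m (saturated, 5.3°C/km): ΔT = -5.3 × 1.5 = -7.95°C → T = -10.33°C
4500 → 2000 m (dry descent, 9.8°C/km): ΔT = +9.8 × 2.5 = +24.5°C → T = 14.17°C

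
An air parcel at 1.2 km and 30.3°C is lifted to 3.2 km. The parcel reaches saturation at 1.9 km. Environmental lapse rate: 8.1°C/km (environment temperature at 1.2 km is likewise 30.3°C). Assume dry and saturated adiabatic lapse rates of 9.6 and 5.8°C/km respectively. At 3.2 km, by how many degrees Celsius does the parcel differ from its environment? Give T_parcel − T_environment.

+1.94°C (parcel warmer than environment)

Parcel:
  From 1200 m to 1900 m (dry): cools by 9.6 × 0.7 = 6.72°C, giving 23.58°C.
  From 1900 m to 3200 m (saturated): cools by 5.8 × 1.3 = 7.54°C, giving 16.04°C.
Environment:
  From 1200 m to 3200 m (environment): cools by 8.1 × 2 = 16.2°C, giving 14.1°C.
T_parcel − T_env = 16.04 − 14.1 = +1.94°C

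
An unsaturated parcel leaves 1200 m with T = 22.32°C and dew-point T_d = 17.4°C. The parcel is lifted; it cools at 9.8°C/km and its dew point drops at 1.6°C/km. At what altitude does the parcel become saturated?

T and T_d converge at 9.8 − 1.6 = 8.2°C per km
Height above start = (22.32 − 17.4) / 8.2 = 0.6 km
LCL altitude = 1200 m + 600 m = 1800 m

1800 m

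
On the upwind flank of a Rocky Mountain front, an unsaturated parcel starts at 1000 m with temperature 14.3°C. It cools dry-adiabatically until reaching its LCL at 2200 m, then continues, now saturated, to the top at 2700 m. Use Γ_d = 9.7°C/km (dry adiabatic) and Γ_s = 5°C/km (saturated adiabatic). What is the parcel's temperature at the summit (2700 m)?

1000 → 2200 m (dry, 9.7°C/km): ΔT = -9.7 × 1.2 = -11.64°C → T = 2.66°C
2200 → 2700 m (saturated, 5°C/km): ΔT = -5 × 0.5 = -2.5°C → T = 0.16°C

0.16°C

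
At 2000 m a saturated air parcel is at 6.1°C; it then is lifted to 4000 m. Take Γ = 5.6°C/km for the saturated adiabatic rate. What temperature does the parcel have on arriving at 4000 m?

-5.1°C

Saturated adiabatic to 4000 m: -5.6 × 2 km = -11.2°C, so T = -5.1°C.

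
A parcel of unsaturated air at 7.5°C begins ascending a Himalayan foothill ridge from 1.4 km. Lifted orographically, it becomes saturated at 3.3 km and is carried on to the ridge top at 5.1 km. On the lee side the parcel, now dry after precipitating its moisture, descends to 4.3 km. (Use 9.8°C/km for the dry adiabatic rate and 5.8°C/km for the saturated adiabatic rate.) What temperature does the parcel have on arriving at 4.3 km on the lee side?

Dry to 3300 m: -9.8 × 1.9 km = -18.62°C, so T = -11.12°C.
Saturated to 5100 m: -5.8 × 1.8 km = -10.44°C, so T = -21.56°C.
Dry descent to 4300 m: +9.8 × 0.8 km = +7.84°C, so T = -13.72°C.

-13.72°C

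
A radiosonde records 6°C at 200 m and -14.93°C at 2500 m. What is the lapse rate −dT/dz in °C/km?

9.1°C/km

Γ = −ΔT/Δz = (6 − (-14.93)) / (2500 − 200) m
  = 20.93°C / 2.3 km = 9.1°C/km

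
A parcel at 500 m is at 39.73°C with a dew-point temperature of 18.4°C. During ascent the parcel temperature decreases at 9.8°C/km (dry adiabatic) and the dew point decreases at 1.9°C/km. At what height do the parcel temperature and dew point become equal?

3200 m

T and T_d converge at 9.8 − 1.9 = 7.9°C per km
Height above start = (39.73 − 18.4) / 7.9 = 2.7 km
LCL altitude = 500 m + 2700 m = 3200 m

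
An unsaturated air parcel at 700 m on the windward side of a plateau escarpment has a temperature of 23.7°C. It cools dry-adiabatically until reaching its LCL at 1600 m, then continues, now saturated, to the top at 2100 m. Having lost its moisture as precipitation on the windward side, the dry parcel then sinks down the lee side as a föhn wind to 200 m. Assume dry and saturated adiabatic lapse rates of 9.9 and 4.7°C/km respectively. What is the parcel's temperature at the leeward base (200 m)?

31.25°C

From 700 m to 1600 m (dry): cools by 9.9 × 0.9 = 8.91°C, giving 14.79°C.
From 1600 m to 2100 m (saturated): cools by 4.7 × 0.5 = 2.35°C, giving 12.44°C.
From 2100 m to 200 m (dry descent): warms by 9.9 × 1.9 = 18.81°C, giving 31.25°C.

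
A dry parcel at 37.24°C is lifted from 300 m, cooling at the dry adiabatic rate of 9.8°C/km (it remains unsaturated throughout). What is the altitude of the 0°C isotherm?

Height above start = (37.24 − 0) / 9.8 = 3.8 km
Altitude = 300 m + 3800 m = 4100 m

4100 m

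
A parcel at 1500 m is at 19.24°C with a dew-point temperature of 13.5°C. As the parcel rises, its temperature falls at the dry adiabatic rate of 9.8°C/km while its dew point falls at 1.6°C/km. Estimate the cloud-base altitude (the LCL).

T and T_d converge at 9.8 − 1.6 = 8.2°C per km
Height above start = (19.24 − 13.5) / 8.2 = 0.7 km
LCL altitude = 1500 m + 700 m = 2200 m

2200 m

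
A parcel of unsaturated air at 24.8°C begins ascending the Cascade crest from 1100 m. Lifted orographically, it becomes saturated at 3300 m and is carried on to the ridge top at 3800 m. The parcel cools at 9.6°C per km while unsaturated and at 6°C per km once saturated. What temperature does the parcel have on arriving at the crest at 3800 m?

1100 → 3300 m (dry, 9.6°C/km): ΔT = -9.6 × 2.2 = -21.12°C → T = 3.68°C
3300 → 3800 m (saturated, 6°C/km): ΔT = -6 × 0.5 = -3°C → T = 0.68°C

0.68°C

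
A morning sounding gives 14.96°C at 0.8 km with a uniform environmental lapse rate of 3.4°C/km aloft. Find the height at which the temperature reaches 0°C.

5.2 km

Height above start = (14.96 − 0) / 3.4 = 4.4 km
Altitude = 800 m + 4400 m = 5200 m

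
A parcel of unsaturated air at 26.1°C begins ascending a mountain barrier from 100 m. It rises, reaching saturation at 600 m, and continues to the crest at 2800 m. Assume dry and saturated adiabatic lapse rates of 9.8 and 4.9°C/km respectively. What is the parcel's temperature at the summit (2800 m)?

10.42°C

Dry to 600 m: -9.8 × 0.5 km = -4.9°C, so T = 21.2°C.
Saturated to 2800 m: -4.9 × 2.2 km = -10.78°C, so T = 10.42°C.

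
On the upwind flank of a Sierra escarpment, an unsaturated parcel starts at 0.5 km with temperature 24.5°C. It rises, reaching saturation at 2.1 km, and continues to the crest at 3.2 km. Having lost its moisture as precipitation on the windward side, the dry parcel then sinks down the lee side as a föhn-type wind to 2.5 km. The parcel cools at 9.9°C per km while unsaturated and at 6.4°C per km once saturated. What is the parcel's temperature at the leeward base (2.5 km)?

8.55°C

From 500 m to 2100 m (dry): cools by 9.9 × 1.6 = 15.84°C, giving 8.66°C.
From 2100 m to 3200 m (saturated): cools by 6.4 × 1.1 = 7.04°C, giving 1.62°C.
From 3200 m to 2500 m (dry descent): warms by 9.9 × 0.7 = 6.93°C, giving 8.55°C.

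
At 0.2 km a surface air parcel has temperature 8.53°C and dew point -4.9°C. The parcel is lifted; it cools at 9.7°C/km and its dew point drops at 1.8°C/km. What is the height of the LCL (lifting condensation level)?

1.9 km

T and T_d converge at 9.7 − 1.8 = 7.9°C per km
Height above start = (8.53 − (-4.9)) / 7.9 = 1.7 km
LCL altitude = 200 m + 1700 m = 1900 m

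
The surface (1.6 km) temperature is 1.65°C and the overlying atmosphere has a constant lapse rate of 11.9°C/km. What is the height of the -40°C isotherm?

5.1 km

Height above start = (1.65 − (-40)) / 11.9 = 3.5 km
Altitude = 1600 m + 3500 m = 5100 m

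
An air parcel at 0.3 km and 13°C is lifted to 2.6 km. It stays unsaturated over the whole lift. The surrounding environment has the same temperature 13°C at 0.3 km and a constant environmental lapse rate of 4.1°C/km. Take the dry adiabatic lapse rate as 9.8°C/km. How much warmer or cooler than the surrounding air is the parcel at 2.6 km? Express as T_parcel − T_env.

Parcel:
  300–2600 m, dry: Δz = 2.3 km ⇒ ΔT = -22.54°C; T = -9.54°C
Environment:
  300–2600 m, environment: Δz = 2.3 km ⇒ ΔT = -9.43°C; T = 3.57°C
T_parcel − T_env = -9.54 − 3.57 = -13.11°C

-13.11°C (parcel cooler than environment)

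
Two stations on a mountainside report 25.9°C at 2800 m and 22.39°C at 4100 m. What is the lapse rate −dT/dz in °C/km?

Γ = −ΔT/Δz = (25.9 − 22.39) / (4100 − 2800) m
  = 3.51°C / 1.3 km = 2.7°C/km

2.7°C/km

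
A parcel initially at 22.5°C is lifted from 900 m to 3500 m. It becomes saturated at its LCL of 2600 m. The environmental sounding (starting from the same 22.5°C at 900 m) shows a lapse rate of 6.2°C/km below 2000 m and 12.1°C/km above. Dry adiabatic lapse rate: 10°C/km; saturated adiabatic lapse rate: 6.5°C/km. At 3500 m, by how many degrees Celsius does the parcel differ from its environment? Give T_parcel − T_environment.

+2.12°C (parcel warmer than environment)

Parcel:
  From 900 m to 2600 m (dry): cools by 10 × 1.7 = 17°C, giving 5.5°C.
  From 2600 m to 3500 m (saturated): cools by 6.5 × 0.9 = 5.85°C, giving -0.35°C.
Environment:
  From 900 m to 2000 m (environment, lower layer): cools by 6.2 × 1.1 = 6.82°C, giving 15.68°C.
  From 2000 m to 3500 m (environment, upper layer): cools by 12.1 × 1.5 = 18.15°C, giving -2.47°C.
T_parcel − T_env = -0.35 − (-2.47) = +2.12°C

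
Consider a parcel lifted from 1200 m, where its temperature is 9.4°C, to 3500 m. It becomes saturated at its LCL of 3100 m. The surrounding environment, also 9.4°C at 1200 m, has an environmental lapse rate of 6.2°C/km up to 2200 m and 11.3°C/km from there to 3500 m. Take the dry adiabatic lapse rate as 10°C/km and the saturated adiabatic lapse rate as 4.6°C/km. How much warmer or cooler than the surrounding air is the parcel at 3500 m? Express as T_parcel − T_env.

Parcel:
  1200 → 3100 m (dry, 10°C/km): ΔT = -10 × 1.9 = -19°C → T = -9.6°C
  3100 → 3500 m (saturated, 4.6°C/km): ΔT = -4.6 × 0.4 = -1.84°C → T = -11.44°C
Environment:
  1200 → 2200 m (environment, lower layer, 6.2°C/km): ΔT = -6.2 × 1 = -6.2°C → T = 3.2°C
  2200 → 3500 m (environment, upper layer, 11.3°C/km): ΔT = -11.3 × 1.3 = -14.69°C → T = -11.49°C
T_parcel − T_env = -11.44 − (-11.49) = +0.05°C

+0.05°C (parcel warmer than environment)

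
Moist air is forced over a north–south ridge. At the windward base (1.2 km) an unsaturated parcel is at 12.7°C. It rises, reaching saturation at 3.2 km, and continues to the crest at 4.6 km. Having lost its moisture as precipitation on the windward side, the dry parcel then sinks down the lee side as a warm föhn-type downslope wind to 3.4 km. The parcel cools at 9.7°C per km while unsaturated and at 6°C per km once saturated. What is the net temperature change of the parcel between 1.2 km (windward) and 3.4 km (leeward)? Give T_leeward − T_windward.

-16.16°C

Dry to 3200 m: -9.7 × 2 km = -19.4°C, so T = -6.7°C.
Saturated to 4600 m: -6 × 1.4 km = -8.4°C, so T = -15.1°C.
Dry descent to 3400 m: +9.7 × 1.2 km = +11.64°C, so T = -3.46°C.
Net change vs windward start: -3.46 − 12.7 = -16.16°C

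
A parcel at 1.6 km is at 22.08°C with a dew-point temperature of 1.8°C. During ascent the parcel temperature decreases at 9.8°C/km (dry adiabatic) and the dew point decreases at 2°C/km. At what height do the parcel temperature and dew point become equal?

T and T_d converge at 9.8 − 2 = 7.8°C per km
Height above start = (22.08 − 1.8) / 7.8 = 2.6 km
LCL altitude = 1600 m + 2600 m = 4200 m

4.2 km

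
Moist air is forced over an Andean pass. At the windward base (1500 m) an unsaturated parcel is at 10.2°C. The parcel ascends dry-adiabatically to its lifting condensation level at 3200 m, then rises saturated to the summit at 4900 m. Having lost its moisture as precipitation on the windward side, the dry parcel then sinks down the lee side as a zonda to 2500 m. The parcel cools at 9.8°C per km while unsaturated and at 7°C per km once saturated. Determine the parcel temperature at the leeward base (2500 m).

5.16°C

From 1500 m to 3200 m (dry): cools by 9.8 × 1.7 = 16.66°C, giving -6.46°C.
From 3200 m to 4900 m (saturated): cools by 7 × 1.7 = 11.9°C, giving -18.36°C.
From 4900 m to 2500 m (dry descent): warms by 9.8 × 2.4 = 23.52°C, giving 5.16°C.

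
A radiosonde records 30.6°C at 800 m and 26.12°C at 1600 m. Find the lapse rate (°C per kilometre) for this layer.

Γ = −ΔT/Δz = (30.6 − 26.12) / (1600 − 800) m
  = 4.48°C / 0.8 km = 5.6°C/km

5.6°C/km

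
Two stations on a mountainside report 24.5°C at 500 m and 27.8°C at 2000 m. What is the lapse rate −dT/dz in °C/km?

Γ = −ΔT/Δz = (24.5 − 27.8) / (2000 − 500) m
  = -3.3°C / 1.5 km = -2.2°C/km

-2.2°C/km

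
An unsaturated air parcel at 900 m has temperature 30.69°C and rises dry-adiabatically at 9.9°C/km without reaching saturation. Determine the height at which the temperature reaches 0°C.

Height above start = (30.69 − 0) / 9.9 = 3.1 km
Altitude = 900 m + 3100 m = 4000 m

4000 m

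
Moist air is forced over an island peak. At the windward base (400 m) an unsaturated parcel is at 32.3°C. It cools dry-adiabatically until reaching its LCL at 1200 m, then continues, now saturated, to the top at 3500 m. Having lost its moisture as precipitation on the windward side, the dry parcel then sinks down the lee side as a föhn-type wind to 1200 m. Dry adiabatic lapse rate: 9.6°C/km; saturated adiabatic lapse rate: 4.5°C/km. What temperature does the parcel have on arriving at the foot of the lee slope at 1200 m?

36.35°C

400 → 1200 m (dry, 9.6°C/km): ΔT = -9.6 × 0.8 = -7.68°C → T = 24.62°C
1200 → 3500 m (saturated, 4.5°C/km): ΔT = -4.5 × 2.3 = -10.35°C → T = 14.27°C
3500 → 1200 m (dry descent, 9.6°C/km): ΔT = +9.6 × 2.3 = +22.08°C → T = 36.35°C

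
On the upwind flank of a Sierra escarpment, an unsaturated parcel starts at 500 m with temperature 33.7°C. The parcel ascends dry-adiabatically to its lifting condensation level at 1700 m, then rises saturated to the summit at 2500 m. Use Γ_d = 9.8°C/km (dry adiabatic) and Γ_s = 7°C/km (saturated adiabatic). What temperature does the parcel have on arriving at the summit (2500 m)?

16.34°C

From 500 m to 1700 m (dry): cools by 9.8 × 1.2 = 11.76°C, giving 21.94°C.
From 1700 m to 2500 m (saturated): cools by 7 × 0.8 = 5.6°C, giving 16.34°C.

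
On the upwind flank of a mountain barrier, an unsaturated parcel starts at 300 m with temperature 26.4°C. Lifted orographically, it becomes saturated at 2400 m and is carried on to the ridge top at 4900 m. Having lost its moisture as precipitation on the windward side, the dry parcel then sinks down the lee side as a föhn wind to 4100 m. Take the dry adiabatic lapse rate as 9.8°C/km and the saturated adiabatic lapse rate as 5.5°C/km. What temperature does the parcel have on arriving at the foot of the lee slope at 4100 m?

Dry to 2400 m: -9.8 × 2.1 km = -20.58°C, so T = 5.82°C.
Saturated to 4900 m: -5.5 × 2.5 km = -13.75°C, so T = -7.93°C.
Dry descent to 4100 m: +9.8 × 0.8 km = +7.84°C, so T = -0.09°C.

-0.09°C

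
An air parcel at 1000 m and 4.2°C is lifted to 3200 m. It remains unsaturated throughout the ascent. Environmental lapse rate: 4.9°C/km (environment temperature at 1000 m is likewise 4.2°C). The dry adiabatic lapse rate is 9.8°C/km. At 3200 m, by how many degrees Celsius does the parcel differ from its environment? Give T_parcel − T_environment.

Parcel:
  From 1000 m to 3200 m (dry): cools by 9.8 × 2.2 = 21.56°C, giving -17.36°C.
Environment:
  From 1000 m to 3200 m (environment): cools by 4.9 × 2.2 = 10.78°C, giving -6.58°C.
T_parcel − T_env = -17.36 − (-6.58) = -10.78°C

-10.78°C (parcel cooler than environment)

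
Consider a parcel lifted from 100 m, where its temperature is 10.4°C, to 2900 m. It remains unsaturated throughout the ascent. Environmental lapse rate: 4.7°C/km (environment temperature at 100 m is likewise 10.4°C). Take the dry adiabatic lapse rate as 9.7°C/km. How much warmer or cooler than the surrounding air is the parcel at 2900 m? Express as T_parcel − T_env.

-14°C (parcel cooler than environment)

Parcel:
  100 → 2900 m (dry, 9.7°C/km): ΔT = -9.7 × 2.8 = -27.16°C → T = -16.76°C
Environment:
  100 → 2900 m (environment, 4.7°C/km): ΔT = -4.7 × 2.8 = -13.16°C → T = -2.76°C
T_parcel − T_env = -16.76 − (-2.76) = -14°C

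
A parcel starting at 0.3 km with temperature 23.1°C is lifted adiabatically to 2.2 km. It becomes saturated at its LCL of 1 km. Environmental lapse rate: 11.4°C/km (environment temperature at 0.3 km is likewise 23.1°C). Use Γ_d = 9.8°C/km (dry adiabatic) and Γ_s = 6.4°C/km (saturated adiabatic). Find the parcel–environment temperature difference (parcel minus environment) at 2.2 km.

Parcel:
  300–1000 m, dry: Δz = 0.7 km ⇒ ΔT = -6.86°C; T = 16.24°C
  1000–2200 m, saturated: Δz = 1.2 km ⇒ ΔT = -7.68°C; T = 8.56°C
Environment:
  300–2200 m, environment: Δz = 1.9 km ⇒ ΔT = -21.66°C; T = 1.44°C
T_parcel − T_env = 8.56 − 1.44 = +7.12°C

+7.12°C (parcel warmer than environment)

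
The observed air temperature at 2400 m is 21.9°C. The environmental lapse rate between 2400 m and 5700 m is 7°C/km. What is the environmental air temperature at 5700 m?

2400 → 5700 m (environmental, 7°C/km): ΔT = -7 × 3.3 = -23.1°C → T = -1.2°C

-1.2°C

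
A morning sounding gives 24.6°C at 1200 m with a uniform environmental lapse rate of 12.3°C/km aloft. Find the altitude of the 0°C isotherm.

3200 m

Height above start = (24.6 − 0) / 12.3 = 2 km
Altitude = 1200 m + 2000 m = 3200 m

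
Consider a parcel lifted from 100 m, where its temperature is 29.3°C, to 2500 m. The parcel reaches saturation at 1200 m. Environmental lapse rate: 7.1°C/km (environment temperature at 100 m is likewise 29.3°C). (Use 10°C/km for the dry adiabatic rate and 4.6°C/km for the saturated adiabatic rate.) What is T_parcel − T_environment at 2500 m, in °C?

+0.06°C (parcel warmer than environment)

Parcel:
  Dry to 1200 m: -10 × 1.1 km = -11°C, so T = 18.3°C.
  Saturated to 2500 m: -4.6 × 1.3 km = -5.98°C, so T = 12.32°C.
Environment:
  Environment to 2500 m: -7.1 × 2.4 km = -17.04°C, so T = 12.26°C.
T_parcel − T_env = 12.32 − 12.26 = +0.06°C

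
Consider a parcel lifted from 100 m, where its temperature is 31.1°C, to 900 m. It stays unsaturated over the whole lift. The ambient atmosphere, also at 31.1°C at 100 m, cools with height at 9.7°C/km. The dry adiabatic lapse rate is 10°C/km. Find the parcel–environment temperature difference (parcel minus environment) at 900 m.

-0.24°C (parcel cooler than environment)

Parcel:
  100–900 m, dry: Δz = 0.8 km ⇒ ΔT = -8°C; T = 23.1°C
Environment:
  100–900 m, environment: Δz = 0.8 km ⇒ ΔT = -7.76°C; T = 23.34°C
T_parcel − T_env = 23.1 − 23.34 = -0.24°C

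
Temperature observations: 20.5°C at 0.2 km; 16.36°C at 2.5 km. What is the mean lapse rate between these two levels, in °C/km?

Γ = −ΔT/Δz = (20.5 − 16.36) / (2500 − 200) m
  = 4.14°C / 2.3 km = 1.8°C/km

1.8°C/km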